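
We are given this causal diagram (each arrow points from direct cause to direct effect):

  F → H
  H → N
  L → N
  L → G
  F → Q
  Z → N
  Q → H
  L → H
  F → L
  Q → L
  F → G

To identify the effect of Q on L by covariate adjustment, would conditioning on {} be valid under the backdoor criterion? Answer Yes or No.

No

Backdoor paths from Q to L (paths whose first edge points into Q):
  P1: Q <- F -> L
  P2: Q <- F -> H <- L
  P3: Q <- F -> H -> N <- L
  P4: Q <- F -> G <- L
Condition 1 (no descendant of Q in the set): holds — descendants of Q are {G, H, L, N}; none are in {}.
Condition 2 (every backdoor path blocked by {}):
  P1: open — no interior node is in the conditioning set.
  P2: blocked at collider H (neither it nor any descendant is in the conditioning set).
  P3: blocked at collider N (neither it nor any descendant is in the conditioning set).
  P4: blocked at collider G (neither it nor any descendant is in the conditioning set).
{} does not satisfy the backdoor criterion.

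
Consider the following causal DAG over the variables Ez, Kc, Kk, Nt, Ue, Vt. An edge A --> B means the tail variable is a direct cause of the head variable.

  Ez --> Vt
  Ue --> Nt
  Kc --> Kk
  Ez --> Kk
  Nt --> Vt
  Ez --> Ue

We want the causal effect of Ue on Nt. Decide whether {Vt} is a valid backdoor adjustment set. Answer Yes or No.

Backdoor paths from Ue to Nt (paths whose first edge points into Ue):
  P1: Ue <- Ez -> Vt <- Nt
Condition 1 (no descendant of Ue in the set): FAILS — Vt is a descendant of Ue.
Condition 2 (every backdoor path blocked by {Vt}):
  P1: open — collider(s) Vt are conditioned on (or have a conditioned descendant) and no non-collider on the path is in the set.
{Vt} does not satisfy the backdoor criterion.

No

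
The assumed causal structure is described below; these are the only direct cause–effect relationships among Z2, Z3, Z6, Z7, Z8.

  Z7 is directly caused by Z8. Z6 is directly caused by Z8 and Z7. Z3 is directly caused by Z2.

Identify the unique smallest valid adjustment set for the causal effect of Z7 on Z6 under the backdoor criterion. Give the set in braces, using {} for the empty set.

Variables eligible for adjustment (non-descendants of Z7, excluding Z7 and Z6): {Z2, Z3, Z8}.
Backdoor paths from Z7 to Z6:
  P1: Z7 <- Z8 -> Z6
The empty set is not sufficient: P1 (Z7 <- Z8 -> Z6) has no collider blocking it and no conditioned non-collider, so it is open.
Try {Z8}:
  P1: blocked at fork node Z8 ∈ conditioning set.
{Z8} contains no descendant of Z7 and blocks every backdoor path.
No other singleton works — e.g. {Z2} leaves P1 open — so {Z8} is the unique smallest valid adjustment set.

{Z8}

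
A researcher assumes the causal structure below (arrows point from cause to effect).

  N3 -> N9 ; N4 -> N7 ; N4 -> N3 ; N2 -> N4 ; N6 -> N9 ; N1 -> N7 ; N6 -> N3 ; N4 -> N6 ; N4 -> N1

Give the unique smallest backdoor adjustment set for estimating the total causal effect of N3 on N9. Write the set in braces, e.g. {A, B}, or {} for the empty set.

Variables eligible for adjustment (non-descendants of N3, excluding N3 and N9): {N1, N2, N4, N6, N7}.
Backdoor paths from N3 to N9:
  P1: N3 <- N4 -> N6 -> N9
  P2: N3 <- N6 -> N9
The empty set is not sufficient: P1 (N3 <- N4 -> N6 -> N9) has no collider blocking it and no conditioned non-collider, so it is open.
Try {N6}:
  P1: blocked at chain node N6 ∈ conditioning set.
  P2: blocked at fork node N6 ∈ conditioning set.
{N6} contains no descendant of N3 and blocks every backdoor path.
No other singleton works — e.g. {N2} leaves P1 open — so {N6} is the unique smallest valid adjustment set.

{N6}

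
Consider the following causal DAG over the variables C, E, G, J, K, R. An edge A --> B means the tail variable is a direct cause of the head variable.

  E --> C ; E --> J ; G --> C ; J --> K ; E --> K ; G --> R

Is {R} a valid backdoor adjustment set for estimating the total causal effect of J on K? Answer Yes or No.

No

Backdoor paths from J to K (paths whose first edge points into J):
  P1: J <- E -> K
Condition 1 (no descendant of J in the set): holds — descendants of J are {K}; none are in {R}.
Condition 2 (every backdoor path blocked by {R}):
  P1: open — no interior node is in the conditioning set.
{R} does not satisfy the backdoor criterion.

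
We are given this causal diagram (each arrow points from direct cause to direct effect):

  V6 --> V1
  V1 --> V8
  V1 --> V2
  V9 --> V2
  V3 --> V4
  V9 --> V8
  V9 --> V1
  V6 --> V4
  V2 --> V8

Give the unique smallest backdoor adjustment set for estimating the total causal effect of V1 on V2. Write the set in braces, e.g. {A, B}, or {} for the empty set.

Variables eligible for adjustment (non-descendants of V1, excluding V1 and V2): {V3, V4, V6, V9}.
Backdoor paths from V1 to V2:
  P1: V1 <- V9 -> V2
  P2: V1 <- V9 -> V8 <- V2
The empty set is not sufficient: P1 (V1 <- V9 -> V2) has no collider blocking it and no conditioned non-collider, so it is open.
Try {V9}:
  P1: blocked at fork node V9 ∈ conditioning set.
  P2: blocked at fork node V9 ∈ conditioning set.
{V9} contains no descendant of V1 and blocks every backdoor path.
No other singleton works — e.g. {V6} leaves P1 open — so {V9} is the unique smallest valid adjustment set.

{V9}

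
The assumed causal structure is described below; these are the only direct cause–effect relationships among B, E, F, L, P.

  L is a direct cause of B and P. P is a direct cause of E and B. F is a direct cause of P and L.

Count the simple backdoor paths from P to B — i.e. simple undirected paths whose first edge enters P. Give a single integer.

A backdoor path from P to B is any simple undirected path whose first edge points into P (i.e. leaves P via a parent).
Parents of P: {F, L}.
Enumerating:
  P1: P <- F -> L -> B
  P2: P <- L -> B
That exhausts the simple backdoor paths. Count: 2.

2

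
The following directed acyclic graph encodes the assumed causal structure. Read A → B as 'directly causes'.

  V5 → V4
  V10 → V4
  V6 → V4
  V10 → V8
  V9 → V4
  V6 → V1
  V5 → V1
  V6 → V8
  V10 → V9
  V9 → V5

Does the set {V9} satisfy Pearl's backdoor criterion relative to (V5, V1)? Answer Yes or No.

Backdoor paths from V5 to V1 (paths whose first edge points into V5):
  P1: V5 <- V9 <- V10 -> V8 <- V6 -> V1
  P2: V5 <- V9 <- V10 -> V4 <- V6 -> V1
  P3: V5 <- V9 -> V4 <- V10 -> V8 <- V6 -> V1
  P4: V5 <- V9 -> V4 <- V6 -> V1
Condition 1 (no descendant of V5 in the set): holds — descendants of V5 are {V1, V4}; none are in {V9}.
Condition 2 (every backdoor path blocked by {V9}):
  P1: blocked at chain node V9 ∈ conditioning set.
  P2: blocked at chain node V9 ∈ conditioning set.
  P3: blocked at fork node V9 ∈ conditioning set.
  P4: blocked at fork node V9 ∈ conditioning set.
{V9} satisfies the backdoor criterion.

Yes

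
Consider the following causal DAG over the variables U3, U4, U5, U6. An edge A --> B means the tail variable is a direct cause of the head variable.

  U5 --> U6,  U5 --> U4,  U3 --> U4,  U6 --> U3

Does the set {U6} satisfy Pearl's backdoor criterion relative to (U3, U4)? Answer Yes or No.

Yes

Backdoor paths from U3 to U4 (paths whose first edge points into U3):
  P1: U3 <- U6 <- U5 -> U4
Condition 1 (no descendant of U3 in the set): holds — descendants of U3 are {U4}; none are in {U6}.
Condition 2 (every backdoor path blocked by {U6}):
  P1: blocked at chain node U6 ∈ conditioning set.
{U6} satisfies the backdoor criterion.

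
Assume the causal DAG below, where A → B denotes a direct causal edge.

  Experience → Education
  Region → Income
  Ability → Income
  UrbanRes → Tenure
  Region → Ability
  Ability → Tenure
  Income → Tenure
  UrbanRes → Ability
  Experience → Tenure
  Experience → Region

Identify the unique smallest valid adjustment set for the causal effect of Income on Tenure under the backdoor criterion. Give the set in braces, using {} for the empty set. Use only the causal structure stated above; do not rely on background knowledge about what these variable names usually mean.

Variables eligible for adjustment (non-descendants of Income, excluding Income and Tenure): {Ability, Education, Experience, Region, UrbanRes}.
Backdoor paths from Income to Tenure:
  P1: Income <- Region <- Experience -> Tenure
  P2: Income <- Region -> Ability <- UrbanRes -> Tenure
  P3: Income <- Region -> Ability -> Tenure
  P4: Income <- Ability <- UrbanRes -> Tenure
  P5: Income <- Ability <- Region <- Experience -> Tenure
  P6: Income <- Ability -> Tenure
The empty set is not sufficient: P1 (Income <- Region <- Experience -> Tenure) has no collider blocking it and no conditioned non-collider, so it is open.
Try {Ability, Region}:
  P1: blocked at chain node Region ∈ conditioning set.
  P2: blocked at fork node Region ∈ conditioning set.
  P3: blocked at fork node Region ∈ conditioning set.
  P4: blocked at chain node Ability ∈ conditioning set.
  P5: blocked at chain node Ability ∈ conditioning set.
  P6: blocked at fork node Ability ∈ conditioning set.
{Ability, Region} contains no descendant of Income and blocks every backdoor path.
Every element of {Ability, Region} is needed (dropping Ability leaves P4 open; dropping Region leaves P1 open), so no proper subset is valid.
Among all size-2 subsets of the eligible variables, only {Ability, Region} blocks every backdoor path, so it is the unique smallest valid adjustment set.

{Ability, Region}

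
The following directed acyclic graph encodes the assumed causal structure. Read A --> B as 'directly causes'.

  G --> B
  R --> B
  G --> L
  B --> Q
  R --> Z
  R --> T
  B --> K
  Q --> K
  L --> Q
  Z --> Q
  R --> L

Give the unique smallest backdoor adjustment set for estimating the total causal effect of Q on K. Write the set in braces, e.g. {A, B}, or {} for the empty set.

{B}

Variables eligible for adjustment (non-descendants of Q, excluding Q and K): {B, G, L, R, T, Z}.
Backdoor paths from Q to K:
  P1: Q <- Z <- R -> B -> K
  P2: Q <- Z <- R -> L <- G -> B -> K
  P3: Q <- B -> K
  P4: Q <- L <- R -> B -> K
  P5: Q <- L <- G -> B -> K
The empty set is not sufficient: P1 (Q <- Z <- R -> B -> K) has no collider blocking it and no conditioned non-collider, so it is open.
Try {B}:
  P1: blocked at chain node B ∈ conditioning set.
  P2: blocked at collider L (neither it nor any descendant is in the conditioning set).
  P3: blocked at fork node B ∈ conditioning set.
  P4: blocked at chain node B ∈ conditioning set.
  P5: blocked at chain node B ∈ conditioning set.
{B} contains no descendant of Q and blocks every backdoor path.
No other singleton works — e.g. {R} leaves P3 open — so {B} is the unique smallest valid adjustment set.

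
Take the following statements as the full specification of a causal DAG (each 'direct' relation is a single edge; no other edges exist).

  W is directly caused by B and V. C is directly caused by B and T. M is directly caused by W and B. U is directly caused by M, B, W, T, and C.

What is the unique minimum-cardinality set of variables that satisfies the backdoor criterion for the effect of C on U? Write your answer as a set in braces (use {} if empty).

{B, T}

Variables eligible for adjustment (non-descendants of C, excluding C and U): {B, M, T, V, W}.
Backdoor paths from C to U:
  P1: C <- T -> U
  P2: C <- B -> W -> M -> U
  P3: C <- B -> W -> U
  P4: C <- B -> M <- W -> U
  P5: C <- B -> M -> U
  P6: C <- B -> U
The empty set is not sufficient: P1 (C <- T -> U) has no collider blocking it and no conditioned non-collider, so it is open.
Try {B, T}:
  P1: blocked at fork node T ∈ conditioning set.
  P2: blocked at fork node B ∈ conditioning set.
  P3: blocked at fork node B ∈ conditioning set.
  P4: blocked at fork node B ∈ conditioning set.
  P5: blocked at fork node B ∈ conditioning set.
  P6: blocked at fork node B ∈ conditioning set.
{B, T} contains no descendant of C and blocks every backdoor path.
Every element of {B, T} is needed (dropping B leaves P2 open; dropping T leaves P1 open), so no proper subset is valid.
Among all size-2 subsets of the eligible variables, only {B, T} blocks every backdoor path, so it is the unique smallest valid adjustment set.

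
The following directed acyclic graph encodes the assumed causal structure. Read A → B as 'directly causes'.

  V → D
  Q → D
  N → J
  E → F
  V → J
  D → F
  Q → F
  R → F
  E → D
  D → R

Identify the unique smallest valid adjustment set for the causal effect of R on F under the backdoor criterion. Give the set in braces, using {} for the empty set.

Variables eligible for adjustment (non-descendants of R, excluding R and F): {D, E, J, N, Q, V}.
Backdoor paths from R to F:
  P1: R <- D <- E -> F
  P2: R <- D <- Q -> F
  P3: R <- D -> F
The empty set is not sufficient: P1 (R <- D <- E -> F) has no collider blocking it and no conditioned non-collider, so it is open.
Try {D}:
  P1: blocked at chain node D ∈ conditioning set.
  P2: blocked at chain node D ∈ conditioning set.
  P3: blocked at fork node D ∈ conditioning set.
{D} contains no descendant of R and blocks every backdoor path.
No other singleton works — e.g. {E} leaves P2 open — so {D} is the unique smallest valid adjustment set.

{D}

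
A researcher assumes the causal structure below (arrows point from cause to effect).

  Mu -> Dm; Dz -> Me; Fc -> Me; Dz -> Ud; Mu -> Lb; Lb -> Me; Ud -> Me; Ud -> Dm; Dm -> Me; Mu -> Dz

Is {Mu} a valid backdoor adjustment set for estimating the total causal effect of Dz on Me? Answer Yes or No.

Backdoor paths from Dz to Me (paths whose first edge points into Dz):
  P1: Dz <- Mu -> Lb -> Me
  P2: Dz <- Mu -> Dm <- Ud -> Me
  P3: Dz <- Mu -> Dm -> Me
Condition 1 (no descendant of Dz in the set): holds — descendants of Dz are {Dm, Me, Ud}; none are in {Mu}.
Condition 2 (every backdoor path blocked by {Mu}):
  P1: blocked at fork node Mu ∈ conditioning set.
  P2: blocked at fork node Mu ∈ conditioning set.
  P3: blocked at fork node Mu ∈ conditioning set.
{Mu} satisfies the backdoor criterion.

Yes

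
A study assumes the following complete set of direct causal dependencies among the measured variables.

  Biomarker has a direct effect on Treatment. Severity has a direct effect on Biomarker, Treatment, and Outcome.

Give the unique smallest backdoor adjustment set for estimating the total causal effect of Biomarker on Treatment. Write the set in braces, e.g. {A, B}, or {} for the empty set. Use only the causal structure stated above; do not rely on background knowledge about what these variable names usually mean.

{Severity}

Variables eligible for adjustment (non-descendants of Biomarker, excluding Biomarker and Treatment): {Outcome, Severity}.
Backdoor paths from Biomarker to Treatment:
  P1: Biomarker <- Severity -> Treatment
The empty set is not sufficient: P1 (Biomarker <- Severity -> Treatment) has no collider blocking it and no conditioned non-collider, so it is open.
Try {Severity}:
  P1: blocked at fork node Severity ∈ conditioning set.
{Severity} contains no descendant of Biomarker and blocks every backdoor path.
No other singleton works — e.g. {Outcome} leaves P1 open — so {Severity} is the unique smallest valid adjustment set.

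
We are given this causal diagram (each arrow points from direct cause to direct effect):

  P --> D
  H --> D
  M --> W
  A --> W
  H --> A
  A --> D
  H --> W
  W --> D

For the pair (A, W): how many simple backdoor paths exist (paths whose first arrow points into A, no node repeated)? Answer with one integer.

A backdoor path from A to W is any simple undirected path whose first edge points into A (i.e. leaves A via a parent).
Parents of A: {H}.
Enumerating:
  P1: A <- H -> W
  P2: A <- H -> D <- W
That exhausts the simple backdoor paths. Count: 2.

2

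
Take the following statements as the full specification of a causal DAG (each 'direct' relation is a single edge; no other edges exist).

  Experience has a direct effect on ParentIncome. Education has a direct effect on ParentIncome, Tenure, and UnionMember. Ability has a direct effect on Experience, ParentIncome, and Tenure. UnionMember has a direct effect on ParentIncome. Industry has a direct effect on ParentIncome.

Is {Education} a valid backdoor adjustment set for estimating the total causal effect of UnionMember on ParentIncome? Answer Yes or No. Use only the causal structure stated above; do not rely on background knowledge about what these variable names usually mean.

Yes

Backdoor paths from UnionMember to ParentIncome (paths whose first edge points into UnionMember):
  P1: UnionMember <- Education -> ParentIncome
  P2: UnionMember <- Education -> Tenure <- Ability -> Experience -> ParentIncome
  P3: UnionMember <- Education -> Tenure <- Ability -> ParentIncome
Condition 1 (no descendant of UnionMember in the set): holds — descendants of UnionMember are {ParentIncome}; none are in {Education}.
Condition 2 (every backdoor path blocked by {Education}):
  P1: blocked at fork node Education ∈ conditioning set.
  P2: blocked at fork node Education ∈ conditioning set.
  P3: blocked at fork node Education ∈ conditioning set.
{Education} satisfies the backdoor criterion.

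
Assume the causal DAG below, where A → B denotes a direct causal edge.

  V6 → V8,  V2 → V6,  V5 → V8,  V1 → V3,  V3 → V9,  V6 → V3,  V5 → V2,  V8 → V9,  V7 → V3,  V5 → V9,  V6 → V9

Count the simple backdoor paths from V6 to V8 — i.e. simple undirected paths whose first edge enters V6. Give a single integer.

2

A backdoor path from V6 to V8 is any simple undirected path whose first edge points into V6 (i.e. leaves V6 via a parent).
Parents of V6: {V2}.
Enumerating:
  P1: V6 <- V2 <- V5 -> V8
  P2: V6 <- V2 <- V5 -> V9 <- V8
That exhausts the simple backdoor paths. Count: 2.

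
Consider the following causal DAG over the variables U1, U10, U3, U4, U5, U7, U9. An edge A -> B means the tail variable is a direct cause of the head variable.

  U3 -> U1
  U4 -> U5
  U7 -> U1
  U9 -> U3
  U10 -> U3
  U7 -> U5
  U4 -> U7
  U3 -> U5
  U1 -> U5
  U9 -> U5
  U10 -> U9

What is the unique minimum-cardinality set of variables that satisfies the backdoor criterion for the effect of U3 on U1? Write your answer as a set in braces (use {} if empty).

{}

Variables eligible for adjustment (non-descendants of U3, excluding U3 and U1): {U10, U4, U7, U9}.
Backdoor paths from U3 to U1:
  P1: U3 <- U10 -> U9 -> U5 <- U4 -> U7 -> U1
  P2: U3 <- U10 -> U9 -> U5 <- U7 -> U1
  P3: U3 <- U10 -> U9 -> U5 <- U1
  P4: U3 <- U9 -> U5 <- U4 -> U7 -> U1
  P5: U3 <- U9 -> U5 <- U7 -> U1
  P6: U3 <- U9 -> U5 <- U1
Each backdoor path contains an unconditioned collider, so every path is already blocked with the empty conditioning set:
  P1: blocked at collider U5 (neither it nor any descendant is in the conditioning set).
  P2: blocked at collider U5 (neither it nor any descendant is in the conditioning set).
  P3: blocked at collider U5 (neither it nor any descendant is in the conditioning set).
  P4: blocked at collider U5 (neither it nor any descendant is in the conditioning set).
  P5: blocked at collider U5 (neither it nor any descendant is in the conditioning set).
  P6: blocked at collider U5 (neither it nor any descendant is in the conditioning set).
The empty set is therefore the unique smallest valid set.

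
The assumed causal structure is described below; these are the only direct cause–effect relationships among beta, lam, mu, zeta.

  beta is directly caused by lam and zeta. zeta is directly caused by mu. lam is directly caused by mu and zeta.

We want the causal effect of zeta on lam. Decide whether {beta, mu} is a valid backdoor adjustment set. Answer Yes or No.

Backdoor paths from zeta to lam (paths whose first edge points into zeta):
  P1: zeta <- mu -> lam
Condition 1 (no descendant of zeta in the set): FAILS — beta is a descendant of zeta.
Condition 2 (every backdoor path blocked by {beta, mu}):
  P1: blocked at fork node mu ∈ conditioning set.
{beta, mu} does not satisfy the backdoor criterion.

No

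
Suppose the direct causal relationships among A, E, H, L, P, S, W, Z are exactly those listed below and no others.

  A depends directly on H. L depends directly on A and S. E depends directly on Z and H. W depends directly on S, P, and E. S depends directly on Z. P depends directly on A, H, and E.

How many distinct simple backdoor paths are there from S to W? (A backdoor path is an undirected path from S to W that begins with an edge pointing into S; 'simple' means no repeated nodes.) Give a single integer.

A backdoor path from S to W is any simple undirected path whose first edge points into S (i.e. leaves S via a parent).
Parents of S: {Z}.
Enumerating:
  P1: S <- Z -> E <- H -> A -> P -> W
  P2: S <- Z -> E <- H -> P -> W
  P3: S <- Z -> E -> P -> W
  P4: S <- Z -> E -> W
That exhausts the simple backdoor paths. Count: 4.

4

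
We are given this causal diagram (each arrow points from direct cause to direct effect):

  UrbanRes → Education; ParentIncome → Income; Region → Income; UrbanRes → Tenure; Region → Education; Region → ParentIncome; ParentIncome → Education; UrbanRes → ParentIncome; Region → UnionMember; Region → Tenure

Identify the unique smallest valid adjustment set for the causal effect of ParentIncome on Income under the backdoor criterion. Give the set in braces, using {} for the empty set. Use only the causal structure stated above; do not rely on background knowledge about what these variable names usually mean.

Variables eligible for adjustment (non-descendants of ParentIncome, excluding ParentIncome and Income): {Region, Tenure, UnionMember, UrbanRes}.
Backdoor paths from ParentIncome to Income:
  P1: ParentIncome <- UrbanRes -> Education <- Region -> Income
  P2: ParentIncome <- UrbanRes -> Tenure <- Region -> Income
  P3: ParentIncome <- Region -> Income
The empty set is not sufficient: P3 (ParentIncome <- Region -> Income) has no collider blocking it and no conditioned non-collider, so it is open.
Try {Region}:
  P1: blocked at collider Education (neither it nor any descendant is in the conditioning set).
  P2: blocked at collider Tenure (neither it nor any descendant is in the conditioning set).
  P3: blocked at fork node Region ∈ conditioning set.
{Region} contains no descendant of ParentIncome and blocks every backdoor path.
No other singleton works — e.g. {UrbanRes} leaves P3 open — so {Region} is the unique smallest valid adjustment set.

{Region}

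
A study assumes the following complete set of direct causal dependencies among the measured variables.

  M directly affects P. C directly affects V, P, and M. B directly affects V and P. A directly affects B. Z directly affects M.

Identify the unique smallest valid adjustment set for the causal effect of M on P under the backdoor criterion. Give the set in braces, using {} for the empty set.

{C}

Variables eligible for adjustment (non-descendants of M, excluding M and P): {A, B, C, V, Z}.
Backdoor paths from M to P:
  P1: M <- C -> P
  P2: M <- C -> V <- B -> P
The empty set is not sufficient: P1 (M <- C -> P) has no collider blocking it and no conditioned non-collider, so it is open.
Try {C}:
  P1: blocked at fork node C ∈ conditioning set.
  P2: blocked at fork node C ∈ conditioning set.
{C} contains no descendant of M and blocks every backdoor path.
No other singleton works — e.g. {Z} leaves P1 open — so {C} is the unique smallest valid adjustment set.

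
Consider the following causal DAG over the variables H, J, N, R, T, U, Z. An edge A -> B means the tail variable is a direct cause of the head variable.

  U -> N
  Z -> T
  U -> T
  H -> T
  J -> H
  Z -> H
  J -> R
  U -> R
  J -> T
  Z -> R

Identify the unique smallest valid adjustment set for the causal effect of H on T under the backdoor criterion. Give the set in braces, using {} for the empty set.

Variables eligible for adjustment (non-descendants of H, excluding H and T): {J, N, R, U, Z}.
Backdoor paths from H to T:
  P1: H <- J -> T
  P2: H <- J -> R <- U -> T
  P3: H <- J -> R <- Z -> T
  P4: H <- Z -> T
  P5: H <- Z -> R <- U -> T
  P6: H <- Z -> R <- J -> T
The empty set is not sufficient: P1 (H <- J -> T) has no collider blocking it and no conditioned non-collider, so it is open.
Try {J, Z}:
  P1: blocked at fork node J ∈ conditioning set.
  P2: blocked at fork node J ∈ conditioning set.
  P3: blocked at fork node J ∈ conditioning set.
  P4: blocked at fork node Z ∈ conditioning set.
  P5: blocked at fork node Z ∈ conditioning set.
  P6: blocked at fork node Z ∈ conditioning set.
{J, Z} contains no descendant of H and blocks every backdoor path.
Every element of {J, Z} is needed (dropping J leaves P1 open; dropping Z leaves P4 open), so no proper subset is valid.
Among all size-2 subsets of the eligible variables, only {J, Z} blocks every backdoor path, so it is the unique smallest valid adjustment set.

{J, Z}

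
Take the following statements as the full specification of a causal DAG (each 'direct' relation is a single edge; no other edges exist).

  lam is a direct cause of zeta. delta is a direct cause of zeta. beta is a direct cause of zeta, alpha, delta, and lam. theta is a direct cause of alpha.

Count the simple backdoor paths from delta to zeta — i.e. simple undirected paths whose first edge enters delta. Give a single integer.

A backdoor path from delta to zeta is any simple undirected path whose first edge points into delta (i.e. leaves delta via a parent).
Parents of delta: {beta}.
Enumerating:
  P1: delta <- beta -> lam -> zeta
  P2: delta <- beta -> zeta
That exhausts the simple backdoor paths. Count: 2.

2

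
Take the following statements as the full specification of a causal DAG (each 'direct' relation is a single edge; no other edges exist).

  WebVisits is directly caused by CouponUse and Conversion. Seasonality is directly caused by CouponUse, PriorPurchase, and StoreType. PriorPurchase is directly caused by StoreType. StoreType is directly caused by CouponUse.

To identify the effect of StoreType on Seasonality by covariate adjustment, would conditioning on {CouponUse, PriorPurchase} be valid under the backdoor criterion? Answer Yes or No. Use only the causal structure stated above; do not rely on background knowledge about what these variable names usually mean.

Backdoor paths from StoreType to Seasonality (paths whose first edge points into StoreType):
  P1: StoreType <- CouponUse -> Seasonality
Condition 1 (no descendant of StoreType in the set): FAILS — PriorPurchase is a descendant of StoreType.
Condition 2 (every backdoor path blocked by {CouponUse, PriorPurchase}):
  P1: blocked at fork node CouponUse ∈ conditioning set.
{CouponUse, PriorPurchase} does not satisfy the backdoor criterion.

No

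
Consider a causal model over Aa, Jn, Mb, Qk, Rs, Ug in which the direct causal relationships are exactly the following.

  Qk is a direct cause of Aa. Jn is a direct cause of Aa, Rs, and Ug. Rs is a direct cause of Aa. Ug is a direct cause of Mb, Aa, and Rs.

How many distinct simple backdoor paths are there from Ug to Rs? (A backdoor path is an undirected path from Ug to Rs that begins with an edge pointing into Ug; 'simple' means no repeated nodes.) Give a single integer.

2

A backdoor path from Ug to Rs is any simple undirected path whose first edge points into Ug (i.e. leaves Ug via a parent).
Parents of Ug: {Jn}.
Enumerating:
  P1: Ug <- Jn -> Rs
  P2: Ug <- Jn -> Aa <- Rs
That exhausts the simple backdoor paths. Count: 2.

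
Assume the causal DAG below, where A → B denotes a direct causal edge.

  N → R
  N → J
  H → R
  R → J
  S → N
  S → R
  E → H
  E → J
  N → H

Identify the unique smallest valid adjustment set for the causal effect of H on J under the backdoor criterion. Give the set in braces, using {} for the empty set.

Variables eligible for adjustment (non-descendants of H, excluding H and J): {E, N, S}.
Backdoor paths from H to J:
  P1: H <- E -> J
  P2: H <- N <- S -> R -> J
  P3: H <- N -> R -> J
  P4: H <- N -> J
The empty set is not sufficient: P1 (H <- E -> J) has no collider blocking it and no conditioned non-collider, so it is open.
Try {E, N}:
  P1: blocked at fork node E ∈ conditioning set.
  P2: blocked at chain node N ∈ conditioning set.
  P3: blocked at fork node N ∈ conditioning set.
  P4: blocked at fork node N ∈ conditioning set.
{E, N} contains no descendant of H and blocks every backdoor path.
Every element of {E, N} is needed (dropping E leaves P1 open; dropping N leaves P2 open), so no proper subset is valid.
Among all size-2 subsets of the eligible variables, only {E, N} blocks every backdoor path, so it is the unique smallest valid adjustment set.

{E, N}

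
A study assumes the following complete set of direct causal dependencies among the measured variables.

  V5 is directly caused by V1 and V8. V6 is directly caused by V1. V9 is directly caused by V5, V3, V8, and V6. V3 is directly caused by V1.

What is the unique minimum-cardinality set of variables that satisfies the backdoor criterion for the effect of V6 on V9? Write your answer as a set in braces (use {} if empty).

{V1}

Variables eligible for adjustment (non-descendants of V6, excluding V6 and V9): {V1, V3, V5, V8}.
Backdoor paths from V6 to V9:
  P1: V6 <- V1 -> V5 <- V8 -> V9
  P2: V6 <- V1 -> V5 -> V9
  P3: V6 <- V1 -> V3 -> V9
The empty set is not sufficient: P2 (V6 <- V1 -> V5 -> V9) has no collider blocking it and no conditioned non-collider, so it is open.
Try {V1}:
  P1: blocked at fork node V1 ∈ conditioning set.
  P2: blocked at fork node V1 ∈ conditioning set.
  P3: blocked at fork node V1 ∈ conditioning set.
{V1} contains no descendant of V6 and blocks every backdoor path.
No other singleton works — e.g. {V8} leaves P2 open — so {V1} is the unique smallest valid adjustment set.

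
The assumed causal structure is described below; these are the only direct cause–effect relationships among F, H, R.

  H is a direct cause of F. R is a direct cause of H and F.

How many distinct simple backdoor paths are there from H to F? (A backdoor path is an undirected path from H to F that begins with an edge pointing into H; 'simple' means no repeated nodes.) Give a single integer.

1

A backdoor path from H to F is any simple undirected path whose first edge points into H (i.e. leaves H via a parent).
Parents of H: {R}.
Enumerating:
  P1: H <- R -> F
That exhausts the simple backdoor paths. Count: 1.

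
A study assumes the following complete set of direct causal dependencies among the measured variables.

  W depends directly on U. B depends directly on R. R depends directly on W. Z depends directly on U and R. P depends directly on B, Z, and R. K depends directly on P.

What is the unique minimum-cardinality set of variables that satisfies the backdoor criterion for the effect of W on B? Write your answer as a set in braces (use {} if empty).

{}

Variables eligible for adjustment (non-descendants of W, excluding W and B): {U}.
Backdoor paths from W to B:
  P1: W <- U -> Z <- R -> B
  P2: W <- U -> Z <- R -> P <- B
  P3: W <- U -> Z -> P <- R -> B
  P4: W <- U -> Z -> P <- B
Each backdoor path contains an unconditioned collider, so every path is already blocked with the empty conditioning set:
  P1: blocked at collider Z (neither it nor any descendant is in the conditioning set).
  P2: blocked at collider Z (neither it nor any descendant is in the conditioning set).
  P3: blocked at collider P (neither it nor any descendant is in the conditioning set).
  P4: blocked at collider P (neither it nor any descendant is in the conditioning set).
The empty set is therefore the unique smallest valid set.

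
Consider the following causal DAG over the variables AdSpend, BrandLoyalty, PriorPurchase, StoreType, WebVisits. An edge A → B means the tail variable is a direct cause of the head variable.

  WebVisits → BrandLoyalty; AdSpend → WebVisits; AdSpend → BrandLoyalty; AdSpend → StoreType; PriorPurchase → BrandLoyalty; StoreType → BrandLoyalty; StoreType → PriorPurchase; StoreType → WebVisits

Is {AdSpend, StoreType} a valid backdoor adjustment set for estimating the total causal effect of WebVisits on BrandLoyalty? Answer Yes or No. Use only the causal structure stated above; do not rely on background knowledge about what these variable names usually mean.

Yes

Backdoor paths from WebVisits to BrandLoyalty (paths whose first edge points into WebVisits):
  P1: WebVisits <- AdSpend -> StoreType -> PriorPurchase -> BrandLoyalty
  P2: WebVisits <- AdSpend -> StoreType -> BrandLoyalty
  P3: WebVisits <- AdSpend -> BrandLoyalty
  P4: WebVisits <- StoreType <- AdSpend -> BrandLoyalty
  P5: WebVisits <- StoreType -> PriorPurchase -> BrandLoyalty
  P6: WebVisits <- StoreType -> BrandLoyalty
Condition 1 (no descendant of WebVisits in the set): holds — descendants of WebVisits are {BrandLoyalty}; none are in {AdSpend, StoreType}.
Condition 2 (every backdoor path blocked by {AdSpend, StoreType}):
  P1: blocked at fork node AdSpend ∈ conditioning set.
  P2: blocked at fork node AdSpend ∈ conditioning set.
  P3: blocked at fork node AdSpend ∈ conditioning set.
  P4: blocked at chain node StoreType ∈ conditioning set.
  P5: blocked at fork node StoreType ∈ conditioning set.
  P6: blocked at fork node StoreType ∈ conditioning set.
{AdSpend, StoreType} satisfies the backdoor criterion.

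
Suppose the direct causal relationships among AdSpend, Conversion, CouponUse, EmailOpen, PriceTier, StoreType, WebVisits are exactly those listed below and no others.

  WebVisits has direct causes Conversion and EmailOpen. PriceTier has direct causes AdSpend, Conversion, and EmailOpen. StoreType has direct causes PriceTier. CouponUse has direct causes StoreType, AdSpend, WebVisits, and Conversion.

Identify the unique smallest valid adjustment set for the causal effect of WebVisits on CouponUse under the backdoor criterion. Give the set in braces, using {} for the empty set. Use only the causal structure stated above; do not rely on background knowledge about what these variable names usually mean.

Variables eligible for adjustment (non-descendants of WebVisits, excluding WebVisits and CouponUse): {AdSpend, Conversion, EmailOpen, PriceTier, StoreType}.
Backdoor paths from WebVisits to CouponUse:
  P1: WebVisits <- EmailOpen -> PriceTier <- Conversion -> CouponUse
  P2: WebVisits <- EmailOpen -> PriceTier <- AdSpend -> CouponUse
  P3: WebVisits <- EmailOpen -> PriceTier -> StoreType -> CouponUse
  P4: WebVisits <- Conversion -> PriceTier <- AdSpend -> CouponUse
  P5: WebVisits <- Conversion -> PriceTier -> StoreType -> CouponUse
  P6: WebVisits <- Conversion -> CouponUse
The empty set is not sufficient: P3 (WebVisits <- EmailOpen -> PriceTier -> StoreType -> CouponUse) has no collider blocking it and no conditioned non-collider, so it is open.
Try {Conversion, EmailOpen}:
  P1: blocked at fork node EmailOpen ∈ conditioning set.
  P2: blocked at fork node EmailOpen ∈ conditioning set.
  P3: blocked at fork node EmailOpen ∈ conditioning set.
  P4: blocked at fork node Conversion ∈ conditioning set.
  P5: blocked at fork node Conversion ∈ conditioning set.
  P6: blocked at fork node Conversion ∈ conditioning set.
{Conversion, EmailOpen} contains no descendant of WebVisits and blocks every backdoor path.
Every element of {Conversion, EmailOpen} is needed (dropping Conversion leaves P5 open; dropping EmailOpen leaves P3 open), so no proper subset is valid.
Among all size-2 subsets of the eligible variables, only {Conversion, EmailOpen} blocks every backdoor path, so it is the unique smallest valid adjustment set.

{Conversion, EmailOpen}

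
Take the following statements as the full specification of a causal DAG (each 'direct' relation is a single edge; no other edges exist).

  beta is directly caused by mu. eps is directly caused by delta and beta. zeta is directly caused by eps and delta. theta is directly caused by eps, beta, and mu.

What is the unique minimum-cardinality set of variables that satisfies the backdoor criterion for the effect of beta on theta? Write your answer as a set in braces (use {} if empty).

{mu}

Variables eligible for adjustment (non-descendants of beta, excluding beta and theta): {delta, mu}.
Backdoor paths from beta to theta:
  P1: beta <- mu -> theta
The empty set is not sufficient: P1 (beta <- mu -> theta) has no collider blocking it and no conditioned non-collider, so it is open.
Try {mu}:
  P1: blocked at fork node mu ∈ conditioning set.
{mu} contains no descendant of beta and blocks every backdoor path.
No other singleton works — e.g. {delta} leaves P1 open — so {mu} is the unique smallest valid adjustment set.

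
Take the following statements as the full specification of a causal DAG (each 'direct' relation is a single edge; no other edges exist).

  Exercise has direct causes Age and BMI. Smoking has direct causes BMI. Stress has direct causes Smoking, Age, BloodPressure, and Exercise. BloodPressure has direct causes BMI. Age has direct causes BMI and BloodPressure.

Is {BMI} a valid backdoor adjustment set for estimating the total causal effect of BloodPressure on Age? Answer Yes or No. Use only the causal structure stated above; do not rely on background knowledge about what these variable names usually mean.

Backdoor paths from BloodPressure to Age (paths whose first edge points into BloodPressure):
  P1: BloodPressure <- BMI -> Age
  P2: BloodPressure <- BMI -> Smoking -> Stress <- Age
  P3: BloodPressure <- BMI -> Smoking -> Stress <- Exercise <- Age
  P4: BloodPressure <- BMI -> Exercise <- Age
  P5: BloodPressure <- BMI -> Exercise -> Stress <- Age
Condition 1 (no descendant of BloodPressure in the set): holds — descendants of BloodPressure are {Age, Exercise, Stress}; none are in {BMI}.
Condition 2 (every backdoor path blocked by {BMI}):
  P1: blocked at fork node BMI ∈ conditioning set.
  P2: blocked at fork node BMI ∈ conditioning set.
  P3: blocked at fork node BMI ∈ conditioning set.
  P4: blocked at fork node BMI ∈ conditioning set.
  P5: blocked at fork node BMI ∈ conditioning set.
{BMI} satisfies the backdoor criterion.

Yes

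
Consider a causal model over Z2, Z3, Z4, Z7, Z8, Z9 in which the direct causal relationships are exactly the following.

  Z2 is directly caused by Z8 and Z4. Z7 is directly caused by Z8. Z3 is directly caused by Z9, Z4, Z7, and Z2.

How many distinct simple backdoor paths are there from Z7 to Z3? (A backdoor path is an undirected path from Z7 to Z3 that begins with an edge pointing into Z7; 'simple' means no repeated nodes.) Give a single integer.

A backdoor path from Z7 to Z3 is any simple undirected path whose first edge points into Z7 (i.e. leaves Z7 via a parent).
Parents of Z7: {Z8}.
Enumerating:
  P1: Z7 <- Z8 -> Z2 <- Z4 -> Z3
  P2: Z7 <- Z8 -> Z2 -> Z3
That exhausts the simple backdoor paths. Count: 2.

2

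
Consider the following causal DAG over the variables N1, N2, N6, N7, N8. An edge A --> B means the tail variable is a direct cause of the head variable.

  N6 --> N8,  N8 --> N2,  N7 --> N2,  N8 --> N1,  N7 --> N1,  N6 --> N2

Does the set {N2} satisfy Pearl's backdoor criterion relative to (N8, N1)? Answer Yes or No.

No

Backdoor paths from N8 to N1 (paths whose first edge points into N8):
  P1: N8 <- N6 -> N2 <- N7 -> N1
Condition 1 (no descendant of N8 in the set): FAILS — N2 is a descendant of N8.
Condition 2 (every backdoor path blocked by {N2}):
  P1: open — collider(s) N2 are conditioned on (or have a conditioned descendant) and no non-collider on the path is in the set.
{N2} does not satisfy the backdoor criterion.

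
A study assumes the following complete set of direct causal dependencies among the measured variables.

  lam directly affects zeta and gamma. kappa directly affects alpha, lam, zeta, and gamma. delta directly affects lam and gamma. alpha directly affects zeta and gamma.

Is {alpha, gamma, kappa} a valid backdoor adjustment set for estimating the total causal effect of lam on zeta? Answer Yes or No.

Backdoor paths from lam to zeta (paths whose first edge points into lam):
  P1: lam <- delta -> gamma <- kappa -> alpha -> zeta
  P2: lam <- delta -> gamma <- kappa -> zeta
  P3: lam <- delta -> gamma <- alpha <- kappa -> zeta
  P4: lam <- delta -> gamma <- alpha -> zeta
  P5: lam <- kappa -> alpha -> zeta
  P6: lam <- kappa -> zeta
  P7: lam <- kappa -> gamma <- alpha -> zeta
Condition 1 (no descendant of lam in the set): FAILS — gamma is a descendant of lam.
Condition 2 (every backdoor path blocked by {alpha, gamma, kappa}):
  P1: blocked at fork node kappa ∈ conditioning set.
  P2: blocked at fork node kappa ∈ conditioning set.
  P3: blocked at chain node alpha ∈ conditioning set.
  P4: blocked at fork node alpha ∈ conditioning set.
  P5: blocked at fork node kappa ∈ conditioning set.
  P6: blocked at fork node kappa ∈ conditioning set.
  P7: blocked at fork node kappa ∈ conditioning set.
{alpha, gamma, kappa} does not satisfy the backdoor criterion.

No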